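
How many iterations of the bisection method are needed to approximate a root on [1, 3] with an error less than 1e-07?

We need (b-a)/2^n ≤ 1e-07
(3 - 1)/2^n ≤ 1e-07
2/2^n ≤ 1e-07
2^n ≥ 20000000
n ≥ log₂(20000000) = 24.25
n ≥ 25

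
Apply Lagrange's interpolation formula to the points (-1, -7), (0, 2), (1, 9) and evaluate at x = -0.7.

Lagrange interpolation formula:
P(x) = Σ yᵢ × Lᵢ(x)
where Lᵢ(x) = Π_{j≠i} (x - xⱼ)/(xᵢ - xⱼ)

L_0(-0.7) = (-0.7 - 0)/(-1 - 0) × (-0.7 - 1)/(-1 - 1) = 0.595000
L_1(-0.7) = (-0.7 - (-1))/(0 - (-1)) × (-0.7 - 1)/(0 - 1) = 0.510000
L_2(-0.7) = (-0.7 - (-1))/(1 - (-1)) × (-0.7 - 0)/(1 - 0) = -0.105000

P(-0.7) = (-7)×L_0(-0.7) + 2×L_1(-0.7) + 9×L_2(-0.7)
P(-0.7) = -4.090000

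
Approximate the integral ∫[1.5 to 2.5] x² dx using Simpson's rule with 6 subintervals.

f(x) = x²
a = 1.5, b = 2.5, n = 6
h = (b - a)/n = 0.166667

Simpson's rule: (h/3)[f(x₀) + 4f(x₁) + 2f(x₂) + ... + f(xₙ)]

x_0 = 1.5000, f(x_0) = 2.250000, coefficient = 1
x_1 = 1.6667, f(x_1) = 2.777778, coefficient = 4
x_2 = 1.8333, f(x_2) = 3.361111, coefficient = 2
x_3 = 2.0000, f(x_3) = 4.000000, coefficient = 4
x_4 = 2.1667, f(x_4) = 4.694444, coefficient = 2
x_5 = 2.3333, f(x_5) = 5.444444, coefficient = 4
x_6 = 2.5000, f(x_6) = 6.250000, coefficient = 1

I ≈ (0.166667/3) × 73.500000 = 4.083333
Exact value: 4.083333
Error: 0.000000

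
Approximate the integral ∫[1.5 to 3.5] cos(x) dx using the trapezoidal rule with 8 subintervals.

f(x) = cos(x)
a = 1.5, b = 3.5, n = 8
h = (b - a)/n = 0.250000

Trapezoidal rule: (h/2)[f(x₀) + 2f(x₁) + 2f(x₂) + ... + f(xₙ)]

x_0 = 1.5000, f(x_0) = 0.070737, coefficient = 1
x_1 = 1.7500, f(x_1) = -0.178246, coefficient = 2
x_2 = 2.0000, f(x_2) = -0.416147, coefficient = 2
x_3 = 2.2500, f(x_3) = -0.628174, coefficient = 2
x_4 = 2.5000, f(x_4) = -0.801144, coefficient = 2
x_5 = 2.7500, f(x_5) = -0.924302, coefficient = 2
x_6 = 3.0000, f(x_6) = -0.989992, coefficient = 2
x_7 = 3.2500, f(x_7) = -0.994130, coefficient = 2
x_8 = 3.5000, f(x_8) = -0.936457, coefficient = 1

I ≈ (0.250000/2) × -10.729989 = -1.341249
Exact value: -1.348278
Error: 0.007030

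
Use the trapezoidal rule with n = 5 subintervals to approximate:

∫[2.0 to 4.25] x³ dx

f(x) = x³
a = 2.0, b = 4.25, n = 5
h = (b - a)/n = 0.450000

Trapezoidal rule: (h/2)[f(x₀) + 2f(x₁) + 2f(x₂) + ... + f(xₙ)]

x_0 = 2.0000, f(x_0) = 8.000000, coefficient = 1
x_1 = 2.4500, f(x_1) = 14.706125, coefficient = 2
x_2 = 2.9000, f(x_2) = 24.389000, coefficient = 2
x_3 = 3.3500, f(x_3) = 37.595375, coefficient = 2
x_4 = 3.8000, f(x_4) = 54.872000, coefficient = 2
x_5 = 4.2500, f(x_5) = 76.765625, coefficient = 1

I ≈ (0.450000/2) × 347.890625 = 78.275391
Exact value: 77.563477
Error: 0.711914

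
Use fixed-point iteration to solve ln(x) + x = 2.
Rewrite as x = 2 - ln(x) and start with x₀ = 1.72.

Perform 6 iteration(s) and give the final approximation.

Equation: ln(x) + x = 2
Fixed-point form: x = 2 - ln(x)
x₀ = 1.72

x_1 = g(1.720000) = 1.457676
x_2 = g(1.457676) = 1.623157
x_3 = g(1.623157) = 1.515627
x_4 = g(1.515627) = 1.584171
x_5 = g(1.584171) = 1.539939
x_6 = g(1.539939) = 1.568257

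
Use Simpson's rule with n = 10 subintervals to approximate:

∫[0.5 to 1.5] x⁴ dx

f(x) = x⁴
a = 0.5, b = 1.5, n = 10
h = (b - a)/n = 0.100000

Simpson's rule: (h/3)[f(x₀) + 4f(x₁) + 2f(x₂) + ... + f(xₙ)]

x_0 = 0.5000, f(x_0) = 0.062500, coefficient = 1
x_1 = 0.6000, f(x_1) = 0.129600, coefficient = 4
x_2 = 0.7000, f(x_2) = 0.240100, coefficient = 2
x_3 = 0.8000, f(x_3) = 0.409600, coefficient = 4
x_4 = 0.9000, f(x_4) = 0.656100, coefficient = 2
x_5 = 1.0000, f(x_5) = 1.000000, coefficient = 4
x_6 = 1.1000, f(x_6) = 1.464100, coefficient = 2
x_7 = 1.2000, f(x_7) = 2.073600, coefficient = 4
x_8 = 1.3000, f(x_8) = 2.856100, coefficient = 2
x_9 = 1.4000, f(x_9) = 3.841600, coefficient = 4
x_10 = 1.5000, f(x_10) = 5.062500, coefficient = 1

I ≈ (0.100000/3) × 45.375400 = 1.512513
Exact value: 1.512500
Error: 0.000013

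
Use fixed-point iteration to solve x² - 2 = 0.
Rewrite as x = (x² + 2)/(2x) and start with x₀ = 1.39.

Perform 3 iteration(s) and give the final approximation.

Equation: x² - 2 = 0
Fixed-point form: x = (x² + 2)/(2x)
x₀ = 1.39

x_1 = g(1.390000) = 1.414424
x_2 = g(1.414424) = 1.414214
x_3 = g(1.414214) = 1.414214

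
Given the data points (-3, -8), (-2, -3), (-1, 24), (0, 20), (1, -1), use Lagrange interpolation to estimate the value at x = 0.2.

Lagrange interpolation formula:
P(x) = Σ yᵢ × Lᵢ(x)
where Lᵢ(x) = Π_{j≠i} (x - xⱼ)/(xᵢ - xⱼ)

L_0(0.2) = (0.2 - (-2))/(-3 - (-2)) × (0.2 - (-1))/(-3 - (-1)) × (0.2 - 0)/(-3 - 0) × (0.2 - 1)/(-3 - 1) = -0.017600
L_1(0.2) = (0.2 - (-3))/(-2 - (-3)) × (0.2 - (-1))/(-2 - (-1)) × (0.2 - 0)/(-2 - 0) × (0.2 - 1)/(-2 - 1) = 0.102400
L_2(0.2) = (0.2 - (-3))/(-1 - (-3)) × (0.2 - (-2))/(-1 - (-2)) × (0.2 - 0)/(-1 - 0) × (0.2 - 1)/(-1 - 1) = -0.281600
L_3(0.2) = (0.2 - (-3))/(0 - (-3)) × (0.2 - (-2))/(0 - (-2)) × (0.2 - (-1))/(0 - (-1)) × (0.2 - 1)/(0 - 1) = 1.126400
L_4(0.2) = (0.2 - (-3))/(1 - (-3)) × (0.2 - (-2))/(1 - (-2)) × (0.2 - (-1))/(1 - (-1)) × (0.2 - 0)/(1 - 0) = 0.070400

P(0.2) = (-8)×L_0(0.2) + (-3)×L_1(0.2) + 24×L_2(0.2) + 20×L_3(0.2) + (-1)×L_4(0.2)
P(0.2) = 15.532800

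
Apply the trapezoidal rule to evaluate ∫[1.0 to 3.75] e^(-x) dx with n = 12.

f(x) = e^(-x)
a = 1.0, b = 3.75, n = 12
h = (b - a)/n = 0.229167

Trapezoidal rule: (h/2)[f(x₀) + 2f(x₁) + 2f(x₂) + ... + f(xₙ)]

x_0 = 1.0000, f(x_0) = 0.367879, coefficient = 1
x_1 = 1.2292, f(x_1) = 0.292536, coefficient = 2
x_2 = 1.4583, f(x_2) = 0.232624, coefficient = 2
x_3 = 1.6875, f(x_3) = 0.184981, coefficient = 2
x_4 = 1.9167, f(x_4) = 0.147096, coefficient = 2
x_5 = 2.1458, f(x_5) = 0.116971, coefficient = 2
x_6 = 2.3750, f(x_6) = 0.093014, coefficient = 2
x_7 = 2.6042, f(x_7) = 0.073965, coefficient = 2
x_8 = 2.8333, f(x_8) = 0.058816, coefficient = 2
x_9 = 3.0625, f(x_9) = 0.046771, coefficient = 2
x_10 = 3.2917, f(x_10) = 0.037192, coefficient = 2
x_11 = 3.5208, f(x_11) = 0.029575, coefficient = 2
x_12 = 3.7500, f(x_12) = 0.023518, coefficient = 1

I ≈ (0.229167/2) × 3.018480 = 0.345867
Exact value: 0.344362
Error: 0.001506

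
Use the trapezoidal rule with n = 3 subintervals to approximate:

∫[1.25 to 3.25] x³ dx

f(x) = x³
a = 1.25, b = 3.25, n = 3
h = (b - a)/n = 0.666667

Trapezoidal rule: (h/2)[f(x₀) + 2f(x₁) + 2f(x₂) + ... + f(xₙ)]

x_0 = 1.2500, f(x_0) = 1.953125, coefficient = 1
x_1 = 1.9167, f(x_1) = 7.041088, coefficient = 2
x_2 = 2.5833, f(x_2) = 17.240162, coefficient = 2
x_3 = 3.2500, f(x_3) = 34.328125, coefficient = 1

I ≈ (0.666667/2) × 84.843750 = 28.281250
Exact value: 27.281250
Error: 1.000000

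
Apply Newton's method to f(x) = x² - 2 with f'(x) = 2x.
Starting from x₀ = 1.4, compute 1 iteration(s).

f(x) = x² - 2
f'(x) = 2x
x₀ = 1.4

Newton-Raphson formula: x_{n+1} = x_n - f(x_n)/f'(x_n)

Iteration 1:
  f(1.400000) = -0.040000
  f'(1.400000) = 2.800000
  x_1 = 1.400000 - (-0.040000)/2.800000 = 1.414286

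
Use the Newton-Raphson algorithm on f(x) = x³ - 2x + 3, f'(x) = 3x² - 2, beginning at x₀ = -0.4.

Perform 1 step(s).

f(x) = x³ - 2x + 3
f'(x) = 3x² - 2
x₀ = -0.4

Newton-Raphson formula: x_{n+1} = x_n - f(x_n)/f'(x_n)

Iteration 1:
  f(-0.400000) = 3.736000
  f'(-0.400000) = -1.520000
  x_1 = -0.400000 - 3.736000/(-1.520000) = 2.057895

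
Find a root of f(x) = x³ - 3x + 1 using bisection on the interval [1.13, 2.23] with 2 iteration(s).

f(x) = x³ - 3x + 1
Initial interval: [1.13, 2.23]

Iteration 1:
  c_1 = (1.130000 + 2.230000)/2 = 1.680000
  f(c_1) = f(1.680000) = 0.701632
  f(a) × f(c) < 0, new interval: [1.130000, 1.680000]
Iteration 2:
  c_2 = (1.130000 + 1.680000)/2 = 1.405000
  f(c_2) = f(1.405000) = -0.441495
  f(a) × f(c) ≥ 0, new interval: [1.405000, 1.680000]

After 2 iteration(s), the approximation is c_2 = 1.405000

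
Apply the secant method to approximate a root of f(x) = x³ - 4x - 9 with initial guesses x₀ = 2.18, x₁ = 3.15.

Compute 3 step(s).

f(x) = x³ - 4x - 9
x₀ = 2.18, x₁ = 3.15

Secant formula: x_{n+1} = x_n - f(x_n)(x_n - x_{n-1})/(f(x_n) - f(x_{n-1}))

Iteration 1:
  f(2.180000) = -7.359768
  f(3.150000) = 9.655875
  x_2 = 3.150000 - 9.655875×(3.150000 - 2.180000)/(9.655875 - (-7.359768))
       = 2.599554
Iteration 2:
  f(3.150000) = 9.655875
  f(2.599554) = -1.831265
  x_3 = 2.599554 - (-1.831265)×(2.599554 - 3.150000)/(-1.831265 - 9.655875)
       = 2.687305
Iteration 3:
  f(2.599554) = -1.831265
  f(2.687305) = -0.342555
  x_4 = 2.687305 - (-0.342555)×(2.687305 - 2.599554)/(-0.342555 - (-1.831265))
       = 2.707497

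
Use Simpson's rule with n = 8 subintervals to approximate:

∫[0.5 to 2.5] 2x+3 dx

f(x) = 2x+3
a = 0.5, b = 2.5, n = 8
h = (b - a)/n = 0.250000

Simpson's rule: (h/3)[f(x₀) + 4f(x₁) + 2f(x₂) + ... + f(xₙ)]

x_0 = 0.5000, f(x_0) = 4.000000, coefficient = 1
x_1 = 0.7500, f(x_1) = 4.500000, coefficient = 4
x_2 = 1.0000, f(x_2) = 5.000000, coefficient = 2
x_3 = 1.2500, f(x_3) = 5.500000, coefficient = 4
x_4 = 1.5000, f(x_4) = 6.000000, coefficient = 2
x_5 = 1.7500, f(x_5) = 6.500000, coefficient = 4
x_6 = 2.0000, f(x_6) = 7.000000, coefficient = 2
x_7 = 2.2500, f(x_7) = 7.500000, coefficient = 4
x_8 = 2.5000, f(x_8) = 8.000000, coefficient = 1

I ≈ (0.250000/3) × 144.000000 = 12.000000
Exact value: 12.000000
Error: 0.000000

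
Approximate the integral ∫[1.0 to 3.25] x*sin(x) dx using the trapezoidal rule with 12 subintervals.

f(x) = x*sin(x)
a = 1.0, b = 3.25, n = 12
h = (b - a)/n = 0.187500

Trapezoidal rule: (h/2)[f(x₀) + 2f(x₁) + 2f(x₂) + ... + f(xₙ)]

x_0 = 1.0000, f(x_0) = 0.841471, coefficient = 1
x_1 = 1.1875, f(x_1) = 1.101331, coefficient = 2
x_2 = 1.3750, f(x_2) = 1.348728, coefficient = 2
x_3 = 1.5625, f(x_3) = 1.562446, coefficient = 2
x_4 = 1.7500, f(x_4) = 1.721975, coefficient = 2
x_5 = 1.9375, f(x_5) = 1.808684, coefficient = 2
x_6 = 2.1250, f(x_6) = 1.806930, coefficient = 2
x_7 = 2.3125, f(x_7) = 1.705050, coefficient = 2
x_8 = 2.5000, f(x_8) = 1.496180, coefficient = 2
x_9 = 2.6875, f(x_9) = 1.178864, coefficient = 2
x_10 = 2.8750, f(x_10) = 0.757407, coefficient = 2
x_11 = 3.0625, f(x_11) = 0.241969, coefficient = 2
x_12 = 3.2500, f(x_12) = -0.351634, coefficient = 1

I ≈ (0.187500/2) × 29.948966 = 2.807716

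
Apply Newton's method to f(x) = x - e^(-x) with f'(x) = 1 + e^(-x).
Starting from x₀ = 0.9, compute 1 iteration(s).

f(x) = x - e^(-x)
f'(x) = 1 + e^(-x)
x₀ = 0.9

Newton-Raphson formula: x_{n+1} = x_n - f(x_n)/f'(x_n)

Iteration 1:
  f(0.900000) = 0.493430
  f'(0.900000) = 1.406570
  x_1 = 0.900000 - 0.493430/1.406570 = 0.549196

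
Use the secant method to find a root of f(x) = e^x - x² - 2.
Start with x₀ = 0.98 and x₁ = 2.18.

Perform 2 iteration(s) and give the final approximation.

f(x) = e^x - x² - 2
x₀ = 0.98, x₁ = 2.18

Secant formula: x_{n+1} = x_n - f(x_n)(x_n - x_{n-1})/(f(x_n) - f(x_{n-1}))

Iteration 1:
  f(0.980000) = -0.295944
  f(2.180000) = 2.093906
  x_2 = 2.180000 - 2.093906×(2.180000 - 0.980000)/(2.093906 - (-0.295944))
       = 1.128600
Iteration 2:
  f(2.180000) = 2.093906
  f(1.128600) = -0.182412
  x_3 = 1.128600 - (-0.182412)×(1.128600 - 2.180000)/(-0.182412 - 2.093906)
       = 1.212854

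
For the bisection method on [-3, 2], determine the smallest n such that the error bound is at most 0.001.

We need (b-a)/2^n ≤ 0.001
(2 - (-3))/2^n ≤ 0.001
5/2^n ≤ 0.001
2^n ≥ 5000
n ≥ log₂(5000) = 12.29
n ≥ 13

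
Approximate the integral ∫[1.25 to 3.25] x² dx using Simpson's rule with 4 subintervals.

f(x) = x²
a = 1.25, b = 3.25, n = 4
h = (b - a)/n = 0.500000

Simpson's rule: (h/3)[f(x₀) + 4f(x₁) + 2f(x₂) + ... + f(xₙ)]

x_0 = 1.2500, f(x_0) = 1.562500, coefficient = 1
x_1 = 1.7500, f(x_1) = 3.062500, coefficient = 4
x_2 = 2.2500, f(x_2) = 5.062500, coefficient = 2
x_3 = 2.7500, f(x_3) = 7.562500, coefficient = 4
x_4 = 3.2500, f(x_4) = 10.562500, coefficient = 1

I ≈ (0.500000/3) × 64.750000 = 10.791667
Exact value: 10.791667
Error: 0.000000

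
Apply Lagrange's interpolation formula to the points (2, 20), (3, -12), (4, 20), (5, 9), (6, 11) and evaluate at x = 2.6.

Lagrange interpolation formula:
P(x) = Σ yᵢ × Lᵢ(x)
where Lᵢ(x) = Π_{j≠i} (x - xⱼ)/(xᵢ - xⱼ)

L_0(2.6) = (2.6 - 3)/(2 - 3) × (2.6 - 4)/(2 - 4) × (2.6 - 5)/(2 - 5) × (2.6 - 6)/(2 - 6) = 0.190400
L_1(2.6) = (2.6 - 2)/(3 - 2) × (2.6 - 4)/(3 - 4) × (2.6 - 5)/(3 - 5) × (2.6 - 6)/(3 - 6) = 1.142400
L_2(2.6) = (2.6 - 2)/(4 - 2) × (2.6 - 3)/(4 - 3) × (2.6 - 5)/(4 - 5) × (2.6 - 6)/(4 - 6) = -0.489600
L_3(2.6) = (2.6 - 2)/(5 - 2) × (2.6 - 3)/(5 - 3) × (2.6 - 4)/(5 - 4) × (2.6 - 6)/(5 - 6) = 0.190400
L_4(2.6) = (2.6 - 2)/(6 - 2) × (2.6 - 3)/(6 - 3) × (2.6 - 4)/(6 - 4) × (2.6 - 5)/(6 - 5) = -0.033600

P(2.6) = 20×L_0(2.6) + (-12)×L_1(2.6) + 20×L_2(2.6) + 9×L_3(2.6) + 11×L_4(2.6)
P(2.6) = -18.348800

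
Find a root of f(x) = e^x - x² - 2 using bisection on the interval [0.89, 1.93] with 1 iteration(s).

f(x) = e^x - x² - 2
Initial interval: [0.89, 1.93]

Iteration 1:
  c_1 = (0.890000 + 1.930000)/2 = 1.410000
  f(c_1) = f(1.410000) = 0.107855
  f(a) × f(c) < 0, new interval: [0.890000, 1.410000]

After 1 iteration(s), the approximation is c_1 = 1.410000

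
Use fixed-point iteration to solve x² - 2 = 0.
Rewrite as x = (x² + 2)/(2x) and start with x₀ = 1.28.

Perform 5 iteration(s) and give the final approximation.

Equation: x² - 2 = 0
Fixed-point form: x = (x² + 2)/(2x)
x₀ = 1.28

x_1 = g(1.280000) = 1.421250
x_2 = g(1.421250) = 1.414231
x_3 = g(1.414231) = 1.414214
x_4 = g(1.414214) = 1.414214
x_5 = g(1.414214) = 1.414214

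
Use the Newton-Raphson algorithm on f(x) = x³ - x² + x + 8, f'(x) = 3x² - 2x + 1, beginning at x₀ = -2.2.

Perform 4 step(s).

f(x) = x³ - x² + x + 8
f'(x) = 3x² - 2x + 1
x₀ = -2.2

Newton-Raphson formula: x_{n+1} = x_n - f(x_n)/f'(x_n)

Iteration 1:
  f(-2.200000) = -9.688000
  f'(-2.200000) = 19.920000
  x_1 = -2.200000 - (-9.688000)/19.920000 = -1.713655
Iteration 2:
  f(-1.713655) = -1.682606
  f'(-1.713655) = 13.237146
  x_2 = -1.713655 - (-1.682606)/13.237146 = -1.586542
Iteration 3:
  f(-1.586542) = -0.097169
  f'(-1.586542) = 11.724433
  x_3 = -1.586542 - (-0.097169)/11.724433 = -1.578254
Iteration 4:
  f(-1.578254) = -0.000395
  f'(-1.578254) = 11.629170
  x_4 = -1.578254 - (-0.000395)/11.629170 = -1.578220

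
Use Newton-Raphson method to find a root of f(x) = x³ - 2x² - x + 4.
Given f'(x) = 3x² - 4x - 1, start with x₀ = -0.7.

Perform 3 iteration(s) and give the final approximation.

f(x) = x³ - 2x² - x + 4
f'(x) = 3x² - 4x - 1
x₀ = -0.7

Newton-Raphson formula: x_{n+1} = x_n - f(x_n)/f'(x_n)

Iteration 1:
  f(-0.700000) = 3.377000
  f'(-0.700000) = 3.270000
  x_1 = -0.700000 - 3.377000/3.270000 = -1.732722
Iteration 2:
  f(-1.732722) = -5.474120
  f'(-1.732722) = 14.937860
  x_2 = -1.732722 - (-5.474120)/14.937860 = -1.366262
Iteration 3:
  f(-1.366262) = -0.917447
  f'(-1.366262) = 10.065067
  x_3 = -1.366262 - (-0.917447)/10.065067 = -1.275111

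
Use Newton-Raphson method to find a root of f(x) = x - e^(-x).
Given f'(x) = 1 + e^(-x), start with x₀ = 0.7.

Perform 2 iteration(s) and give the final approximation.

f(x) = x - e^(-x)
f'(x) = 1 + e^(-x)
x₀ = 0.7

Newton-Raphson formula: x_{n+1} = x_n - f(x_n)/f'(x_n)

Iteration 1:
  f(0.700000) = 0.203415
  f'(0.700000) = 1.496585
  x_1 = 0.700000 - 0.203415/1.496585 = 0.564081
Iteration 2:
  f(0.564081) = -0.004802
  f'(0.564081) = 1.568883
  x_2 = 0.564081 - (-0.004802)/1.568883 = 0.567142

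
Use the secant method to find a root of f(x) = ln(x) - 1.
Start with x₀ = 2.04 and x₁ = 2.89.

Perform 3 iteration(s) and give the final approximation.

f(x) = ln(x) - 1
x₀ = 2.04, x₁ = 2.89

Secant formula: x_{n+1} = x_n - f(x_n)(x_n - x_{n-1})/(f(x_n) - f(x_{n-1}))

Iteration 1:
  f(2.040000) = -0.287050
  f(2.890000) = 0.061257
  x_2 = 2.890000 - 0.061257×(2.890000 - 2.040000)/(0.061257 - (-0.287050))
       = 2.740511
Iteration 2:
  f(2.890000) = 0.061257
  f(2.740511) = 0.008144
  x_3 = 2.740511 - 0.008144×(2.740511 - 2.890000)/(0.008144 - 0.061257)
       = 2.717588
Iteration 3:
  f(2.740511) = 0.008144
  f(2.717588) = -0.000255
  x_4 = 2.717588 - (-0.000255)×(2.717588 - 2.740511)/(-0.000255 - 0.008144)
       = 2.718285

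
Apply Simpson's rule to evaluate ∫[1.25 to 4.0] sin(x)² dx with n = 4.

f(x) = sin(x)²
a = 1.25, b = 4.0, n = 4
h = (b - a)/n = 0.687500

Simpson's rule: (h/3)[f(x₀) + 4f(x₁) + 2f(x₂) + ... + f(xₙ)]

x_0 = 1.2500, f(x_0) = 0.900572, coefficient = 1
x_1 = 1.9375, f(x_1) = 0.871449, coefficient = 4
x_2 = 2.6250, f(x_2) = 0.243957, coefficient = 2
x_3 = 3.3125, f(x_3) = 0.028926, coefficient = 4
x_4 = 4.0000, f(x_4) = 0.572750, coefficient = 1

I ≈ (0.687500/3) × 5.562736 = 1.274794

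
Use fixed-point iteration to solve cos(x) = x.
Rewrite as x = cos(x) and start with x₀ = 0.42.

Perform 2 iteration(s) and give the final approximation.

Equation: cos(x) = x
Fixed-point form: x = cos(x)
x₀ = 0.42

x_1 = g(0.420000) = 0.913089
x_2 = g(0.913089) = 0.611304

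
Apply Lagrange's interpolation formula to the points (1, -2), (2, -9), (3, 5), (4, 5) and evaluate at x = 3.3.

Lagrange interpolation formula:
P(x) = Σ yᵢ × Lᵢ(x)
where Lᵢ(x) = Π_{j≠i} (x - xⱼ)/(xᵢ - xⱼ)

L_0(3.3) = (3.3 - 2)/(1 - 2) × (3.3 - 3)/(1 - 3) × (3.3 - 4)/(1 - 4) = 0.045500
L_1(3.3) = (3.3 - 1)/(2 - 1) × (3.3 - 3)/(2 - 3) × (3.3 - 4)/(2 - 4) = -0.241500
L_2(3.3) = (3.3 - 1)/(3 - 1) × (3.3 - 2)/(3 - 2) × (3.3 - 4)/(3 - 4) = 1.046500
L_3(3.3) = (3.3 - 1)/(4 - 1) × (3.3 - 2)/(4 - 2) × (3.3 - 3)/(4 - 3) = 0.149500

P(3.3) = (-2)×L_0(3.3) + (-9)×L_1(3.3) + 5×L_2(3.3) + 5×L_3(3.3)
P(3.3) = 8.062500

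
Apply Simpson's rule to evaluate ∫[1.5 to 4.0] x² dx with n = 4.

f(x) = x²
a = 1.5, b = 4.0, n = 4
h = (b - a)/n = 0.625000

Simpson's rule: (h/3)[f(x₀) + 4f(x₁) + 2f(x₂) + ... + f(xₙ)]

x_0 = 1.5000, f(x_0) = 2.250000, coefficient = 1
x_1 = 2.1250, f(x_1) = 4.515625, coefficient = 4
x_2 = 2.7500, f(x_2) = 7.562500, coefficient = 2
x_3 = 3.3750, f(x_3) = 11.390625, coefficient = 4
x_4 = 4.0000, f(x_4) = 16.000000, coefficient = 1

I ≈ (0.625000/3) × 97.000000 = 20.208333
Exact value: 20.208333
Error: 0.000000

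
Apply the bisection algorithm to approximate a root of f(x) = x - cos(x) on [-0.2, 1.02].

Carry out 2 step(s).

f(x) = x - cos(x)
Initial interval: [-0.2, 1.02]

Iteration 1:
  c_1 = (-0.200000 + 1.020000)/2 = 0.410000
  f(c_1) = f(0.410000) = -0.507121
  f(a) × f(c) ≥ 0, new interval: [0.410000, 1.020000]
Iteration 2:
  c_2 = (0.410000 + 1.020000)/2 = 0.715000
  f(c_2) = f(0.715000) = -0.040093
  f(a) × f(c) ≥ 0, new interval: [0.715000, 1.020000]

After 2 iteration(s), the approximation is c_2 = 0.715000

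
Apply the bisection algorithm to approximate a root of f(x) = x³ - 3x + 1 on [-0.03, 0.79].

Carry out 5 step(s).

f(x) = x³ - 3x + 1
Initial interval: [-0.03, 0.79]

Iteration 1:
  c_1 = (-0.030000 + 0.790000)/2 = 0.380000
  f(c_1) = f(0.380000) = -0.085128
  f(a) × f(c) < 0, new interval: [-0.030000, 0.380000]
Iteration 2:
  c_2 = (-0.030000 + 0.380000)/2 = 0.175000
  f(c_2) = f(0.175000) = 0.480359
  f(a) × f(c) ≥ 0, new interval: [0.175000, 0.380000]
Iteration 3:
  c_3 = (0.175000 + 0.380000)/2 = 0.277500
  f(c_3) = f(0.277500) = 0.188869
  f(a) × f(c) ≥ 0, new interval: [0.277500, 0.380000]
Iteration 4:
  c_4 = (0.277500 + 0.380000)/2 = 0.328750
  f(c_4) = f(0.328750) = 0.049280
  f(a) × f(c) ≥ 0, new interval: [0.328750, 0.380000]
Iteration 5:
  c_5 = (0.328750 + 0.380000)/2 = 0.354375
  f(c_5) = f(0.354375) = -0.018622
  f(a) × f(c) < 0, new interval: [0.328750, 0.354375]

After 5 iteration(s), the approximation is c_5 = 0.354375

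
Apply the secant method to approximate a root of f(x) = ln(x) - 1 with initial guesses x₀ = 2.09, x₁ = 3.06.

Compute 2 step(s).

f(x) = ln(x) - 1
x₀ = 2.09, x₁ = 3.06

Secant formula: x_{n+1} = x_n - f(x_n)(x_n - x_{n-1})/(f(x_n) - f(x_{n-1}))

Iteration 1:
  f(2.090000) = -0.262836
  f(3.060000) = 0.118415
  x_2 = 3.060000 - 0.118415×(3.060000 - 2.090000)/(0.118415 - (-0.262836))
       = 2.758722
Iteration 2:
  f(3.060000) = 0.118415
  f(2.758722) = 0.014768
  x_3 = 2.758722 - 0.014768×(2.758722 - 3.060000)/(0.014768 - 0.118415)
       = 2.715796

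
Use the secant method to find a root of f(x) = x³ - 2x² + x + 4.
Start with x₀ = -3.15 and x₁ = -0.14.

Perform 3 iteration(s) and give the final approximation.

f(x) = x³ - 2x² + x + 4
x₀ = -3.15, x₁ = -0.14

Secant formula: x_{n+1} = x_n - f(x_n)(x_n - x_{n-1})/(f(x_n) - f(x_{n-1}))

Iteration 1:
  f(-3.150000) = -50.250875
  f(-0.140000) = 3.818056
  x_2 = -0.140000 - 3.818056×(-0.140000 - (-3.150000))/(3.818056 - (-50.250875))
       = -0.352550
Iteration 2:
  f(-0.140000) = 3.818056
  f(-0.352550) = 3.355048
  x_3 = -0.352550 - 3.355048×(-0.352550 - (-0.140000))/(3.355048 - 3.818056)
       = -1.892730
Iteration 3:
  f(-0.352550) = 3.355048
  f(-1.892730) = -11.838146
  x_4 = -1.892730 - (-11.838146)×(-1.892730 - (-0.352550))/(-11.838146 - 3.355048)
       = -0.692661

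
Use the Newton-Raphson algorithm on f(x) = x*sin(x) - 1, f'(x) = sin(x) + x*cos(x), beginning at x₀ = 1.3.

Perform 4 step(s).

f(x) = x*sin(x) - 1
f'(x) = sin(x) + x*cos(x)
x₀ = 1.3

Newton-Raphson formula: x_{n+1} = x_n - f(x_n)/f'(x_n)

Iteration 1:
  f(1.300000) = 0.252626
  f'(1.300000) = 1.311307
  x_1 = 1.300000 - 0.252626/1.311307 = 1.107348
Iteration 2:
  f(1.107348) = -0.009459
  f'(1.107348) = 1.389540
  x_2 = 1.107348 - (-0.009459)/1.389540 = 1.114155
Iteration 3:
  f(1.114155) = -0.000002
  f'(1.114155) = 1.388810
  x_3 = 1.114155 - (-0.000002)/1.388810 = 1.114157
Iteration 4:
  f(1.114157) = 0.000000
  f'(1.114157) = 1.388809
  x_4 = 1.114157 - 0.000000/1.388809 = 1.114157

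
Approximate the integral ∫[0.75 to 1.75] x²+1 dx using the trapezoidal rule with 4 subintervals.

f(x) = x²+1
a = 0.75, b = 1.75, n = 4
h = (b - a)/n = 0.250000

Trapezoidal rule: (h/2)[f(x₀) + 2f(x₁) + 2f(x₂) + ... + f(xₙ)]

x_0 = 0.7500, f(x_0) = 1.562500, coefficient = 1
x_1 = 1.0000, f(x_1) = 2.000000, coefficient = 2
x_2 = 1.2500, f(x_2) = 2.562500, coefficient = 2
x_3 = 1.5000, f(x_3) = 3.250000, coefficient = 2
x_4 = 1.7500, f(x_4) = 4.062500, coefficient = 1

I ≈ (0.250000/2) × 21.250000 = 2.656250
Exact value: 2.645833
Error: 0.010417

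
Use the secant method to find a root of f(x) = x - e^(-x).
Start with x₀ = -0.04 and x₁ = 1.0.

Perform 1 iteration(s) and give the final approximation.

f(x) = x - e^(-x)
x₀ = -0.04, x₁ = 1.0

Secant formula: x_{n+1} = x_n - f(x_n)(x_n - x_{n-1})/(f(x_n) - f(x_{n-1}))

Iteration 1:
  f(-0.040000) = -1.080811
  f(1.000000) = 0.632121
  x_2 = 1.000000 - 0.632121×(1.000000 - (-0.040000))/(0.632121 - (-1.080811))
       = 0.616210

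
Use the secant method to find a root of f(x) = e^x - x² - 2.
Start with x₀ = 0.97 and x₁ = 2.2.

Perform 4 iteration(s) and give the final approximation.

f(x) = e^x - x² - 2
x₀ = 0.97, x₁ = 2.2

Secant formula: x_{n+1} = x_n - f(x_n)(x_n - x_{n-1})/(f(x_n) - f(x_{n-1}))

Iteration 1:
  f(0.970000) = -0.302956
  f(2.200000) = 2.185013
  x_2 = 2.200000 - 2.185013×(2.200000 - 0.970000)/(2.185013 - (-0.302956))
       = 1.119775
Iteration 2:
  f(2.200000) = 2.185013
  f(1.119775) = -0.189731
  x_3 = 1.119775 - (-0.189731)×(1.119775 - 2.200000)/(-0.189731 - 2.185013)
       = 1.206080
Iteration 3:
  f(1.119775) = -0.189731
  f(1.206080) = -0.114264
  x_4 = 1.206080 - (-0.114264)×(1.206080 - 1.119775)/(-0.114264 - (-0.189731))
       = 1.336754
Iteration 4:
  f(1.206080) = -0.114264
  f(1.336754) = 0.019756
  x_5 = 1.336754 - 0.019756×(1.336754 - 1.206080)/(0.019756 - (-0.114264))
       = 1.317492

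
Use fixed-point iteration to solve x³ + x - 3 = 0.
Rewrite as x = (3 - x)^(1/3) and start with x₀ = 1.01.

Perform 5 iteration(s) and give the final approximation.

Equation: x³ + x - 3 = 0
Fixed-point form: x = (3 - x)^(1/3)
x₀ = 1.01

x_1 = g(1.010000) = 1.257818
x_2 = g(1.257818) = 1.203274
x_3 = g(1.203274) = 1.215702
x_4 = g(1.215702) = 1.212893
x_5 = g(1.212893) = 1.213529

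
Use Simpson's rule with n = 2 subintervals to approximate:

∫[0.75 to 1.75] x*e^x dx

f(x) = x*e^x
a = 0.75, b = 1.75, n = 2
h = (b - a)/n = 0.500000

Simpson's rule: (h/3)[f(x₀) + 4f(x₁) + 2f(x₂) + ... + f(xₙ)]

x_0 = 0.7500, f(x_0) = 1.587750, coefficient = 1
x_1 = 1.2500, f(x_1) = 4.362929, coefficient = 4
x_2 = 1.7500, f(x_2) = 10.070555, coefficient = 1

I ≈ (0.500000/3) × 29.110019 = 4.851670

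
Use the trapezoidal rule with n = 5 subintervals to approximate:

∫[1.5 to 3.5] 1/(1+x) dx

f(x) = 1/(1+x)
a = 1.5, b = 3.5, n = 5
h = (b - a)/n = 0.400000

Trapezoidal rule: (h/2)[f(x₀) + 2f(x₁) + 2f(x₂) + ... + f(xₙ)]

x_0 = 1.5000, f(x_0) = 0.400000, coefficient = 1
x_1 = 1.9000, f(x_1) = 0.344828, coefficient = 2
x_2 = 2.3000, f(x_2) = 0.303030, coefficient = 2
x_3 = 2.7000, f(x_3) = 0.270270, coefficient = 2
x_4 = 3.1000, f(x_4) = 0.243902, coefficient = 2
x_5 = 3.5000, f(x_5) = 0.222222, coefficient = 1

I ≈ (0.400000/2) × 2.946283 = 0.589257
Exact value: 0.587787
Error: 0.001470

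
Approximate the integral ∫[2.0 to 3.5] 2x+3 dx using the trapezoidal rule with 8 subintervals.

f(x) = 2x+3
a = 2.0, b = 3.5, n = 8
h = (b - a)/n = 0.187500

Trapezoidal rule: (h/2)[f(x₀) + 2f(x₁) + 2f(x₂) + ... + f(xₙ)]

x_0 = 2.0000, f(x_0) = 7.000000, coefficient = 1
x_1 = 2.1875, f(x_1) = 7.375000, coefficient = 2
x_2 = 2.3750, f(x_2) = 7.750000, coefficient = 2
x_3 = 2.5625, f(x_3) = 8.125000, coefficient = 2
x_4 = 2.7500, f(x_4) = 8.500000, coefficient = 2
x_5 = 2.9375, f(x_5) = 8.875000, coefficient = 2
x_6 = 3.1250, f(x_6) = 9.250000, coefficient = 2
x_7 = 3.3125, f(x_7) = 9.625000, coefficient = 2
x_8 = 3.5000, f(x_8) = 10.000000, coefficient = 1

I ≈ (0.187500/2) × 136.000000 = 12.750000
Exact value: 12.750000
Error: 0.000000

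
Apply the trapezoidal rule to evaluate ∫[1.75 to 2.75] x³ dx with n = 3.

f(x) = x³
a = 1.75, b = 2.75, n = 3
h = (b - a)/n = 0.333333

Trapezoidal rule: (h/2)[f(x₀) + 2f(x₁) + 2f(x₂) + ... + f(xₙ)]

x_0 = 1.7500, f(x_0) = 5.359375, coefficient = 1
x_1 = 2.0833, f(x_1) = 9.042245, coefficient = 2
x_2 = 2.4167, f(x_2) = 14.114005, coefficient = 2
x_3 = 2.7500, f(x_3) = 20.796875, coefficient = 1

I ≈ (0.333333/2) × 72.468750 = 12.078125
Exact value: 11.953125
Error: 0.125000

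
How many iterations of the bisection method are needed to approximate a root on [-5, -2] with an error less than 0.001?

We need (b-a)/2^n ≤ 0.001
(-2 - (-5))/2^n ≤ 0.001
3/2^n ≤ 0.001
2^n ≥ 3000
n ≥ log₂(3000) = 11.55
n ≥ 12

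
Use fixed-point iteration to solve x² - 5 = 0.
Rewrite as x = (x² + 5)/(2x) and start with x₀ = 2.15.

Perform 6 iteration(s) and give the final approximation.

Equation: x² - 5 = 0
Fixed-point form: x = (x² + 5)/(2x)
x₀ = 2.15

x_1 = g(2.150000) = 2.237791
x_2 = g(2.237791) = 2.236069
x_3 = g(2.236069) = 2.236068
x_4 = g(2.236068) = 2.236068
x_5 = g(2.236068) = 2.236068
x_6 = g(2.236068) = 2.236068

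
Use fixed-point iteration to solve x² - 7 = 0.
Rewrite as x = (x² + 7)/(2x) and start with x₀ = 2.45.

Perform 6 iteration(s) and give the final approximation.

Equation: x² - 7 = 0
Fixed-point form: x = (x² + 7)/(2x)
x₀ = 2.45

x_1 = g(2.450000) = 2.653571
x_2 = g(2.653571) = 2.645763
x_3 = g(2.645763) = 2.645751
x_4 = g(2.645751) = 2.645751
x_5 = g(2.645751) = 2.645751
x_6 = g(2.645751) = 2.645751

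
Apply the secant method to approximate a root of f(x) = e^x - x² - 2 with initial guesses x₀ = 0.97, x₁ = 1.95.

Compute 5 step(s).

f(x) = e^x - x² - 2
x₀ = 0.97, x₁ = 1.95

Secant formula: x_{n+1} = x_n - f(x_n)(x_n - x_{n-1})/(f(x_n) - f(x_{n-1}))

Iteration 1:
  f(0.970000) = -0.302956
  f(1.950000) = 1.226188
  x_2 = 1.950000 - 1.226188×(1.950000 - 0.970000)/(1.226188 - (-0.302956))
       = 1.164159
Iteration 2:
  f(1.950000) = 1.226188
  f(1.164159) = -0.152039
  x_3 = 1.164159 - (-0.152039)×(1.164159 - 1.950000)/(-0.152039 - 1.226188)
       = 1.250849
Iteration 3:
  f(1.164159) = -0.152039
  f(1.250849) = -0.071316
  x_4 = 1.250849 - (-0.071316)×(1.250849 - 1.164159)/(-0.071316 - (-0.152039))
       = 1.327437
Iteration 4:
  f(1.250849) = -0.071316
  f(1.327437) = 0.009276
  x_5 = 1.327437 - 0.009276×(1.327437 - 1.250849)/(0.009276 - (-0.071316))
       = 1.318622
Iteration 5:
  f(1.327437) = 0.009276
  f(1.318622) = -0.000498
  x_6 = 1.318622 - (-0.000498)×(1.318622 - 1.327437)/(-0.000498 - 0.009276)
       = 1.319071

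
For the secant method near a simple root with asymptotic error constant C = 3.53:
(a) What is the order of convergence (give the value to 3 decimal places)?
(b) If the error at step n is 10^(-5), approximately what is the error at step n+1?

(a) Secant method has superlinear convergence with order φ = (1+√5)/2 ≈ 1.618.
    This means |e_{n+1}| ≈ C|e_n|^1.618.

(b) With |e_n| = 10^(-5) and C = 3.53:
    |e_{n+1}| ≈ 3.53 × (10^(-5))^1.618 = 3.53 × 10^(-8.09)

(a) ≈ 1.618 (golden ratio); (b) |e_{n+1}| ≈ 2.868e-08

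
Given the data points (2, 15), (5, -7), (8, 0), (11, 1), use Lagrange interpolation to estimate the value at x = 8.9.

Lagrange interpolation formula:
P(x) = Σ yᵢ × Lᵢ(x)
where Lᵢ(x) = Π_{j≠i} (x - xⱼ)/(xᵢ - xⱼ)

L_0(8.9) = (8.9 - 5)/(2 - 5) × (8.9 - 8)/(2 - 8) × (8.9 - 11)/(2 - 11) = 0.045500
L_1(8.9) = (8.9 - 2)/(5 - 2) × (8.9 - 8)/(5 - 8) × (8.9 - 11)/(5 - 11) = -0.241500
L_2(8.9) = (8.9 - 2)/(8 - 2) × (8.9 - 5)/(8 - 5) × (8.9 - 11)/(8 - 11) = 1.046500
L_3(8.9) = (8.9 - 2)/(11 - 2) × (8.9 - 5)/(11 - 5) × (8.9 - 8)/(11 - 8) = 0.149500

P(8.9) = 15×L_0(8.9) + (-7)×L_1(8.9) + 0×L_2(8.9) + 1×L_3(8.9)
P(8.9) = 2.522500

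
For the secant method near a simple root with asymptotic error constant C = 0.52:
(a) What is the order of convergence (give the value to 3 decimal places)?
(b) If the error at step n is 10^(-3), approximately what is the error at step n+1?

(a) Secant method has superlinear convergence with order φ = (1+√5)/2 ≈ 1.618.
    This means |e_{n+1}| ≈ C|e_n|^1.618.

(b) With |e_n| = 10^(-3) and C = 0.52:
    |e_{n+1}| ≈ 0.52 × (10^(-3))^1.618 = 0.52 × 10^(-4.85)

(a) ≈ 1.618 (golden ratio); (b) |e_{n+1}| ≈ 7.276e-06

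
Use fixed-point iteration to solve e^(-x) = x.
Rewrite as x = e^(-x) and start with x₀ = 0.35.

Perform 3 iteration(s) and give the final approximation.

Equation: e^(-x) = x
Fixed-point form: x = e^(-x)
x₀ = 0.35

x_1 = g(0.350000) = 0.704688
x_2 = g(0.704688) = 0.494263
x_3 = g(0.494263) = 0.610020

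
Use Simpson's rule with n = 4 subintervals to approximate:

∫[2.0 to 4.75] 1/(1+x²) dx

f(x) = 1/(1+x²)
a = 2.0, b = 4.75, n = 4
h = (b - a)/n = 0.687500

Simpson's rule: (h/3)[f(x₀) + 4f(x₁) + 2f(x₂) + ... + f(xₙ)]

x_0 = 2.0000, f(x_0) = 0.200000, coefficient = 1
x_1 = 2.6875, f(x_1) = 0.121615, coefficient = 4
x_2 = 3.3750, f(x_2) = 0.080706, coefficient = 2
x_3 = 4.0625, f(x_3) = 0.057130, coefficient = 4
x_4 = 4.7500, f(x_4) = 0.042440, coefficient = 1

I ≈ (0.687500/3) × 1.118834 = 0.256399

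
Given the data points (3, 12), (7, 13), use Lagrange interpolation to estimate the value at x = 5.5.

Lagrange interpolation formula:
P(x) = Σ yᵢ × Lᵢ(x)
where Lᵢ(x) = Π_{j≠i} (x - xⱼ)/(xᵢ - xⱼ)

L_0(5.5) = (5.5 - 7)/(3 - 7) = 0.375000
L_1(5.5) = (5.5 - 3)/(7 - 3) = 0.625000

P(5.5) = 12×L_0(5.5) + 13×L_1(5.5)
P(5.5) = 12.625000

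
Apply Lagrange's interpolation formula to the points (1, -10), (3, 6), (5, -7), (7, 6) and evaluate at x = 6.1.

Lagrange interpolation formula:
P(x) = Σ yᵢ × Lᵢ(x)
where Lᵢ(x) = Π_{j≠i} (x - xⱼ)/(xᵢ - xⱼ)

L_0(6.1) = (6.1 - 3)/(1 - 3) × (6.1 - 5)/(1 - 5) × (6.1 - 7)/(1 - 7) = 0.063937
L_1(6.1) = (6.1 - 1)/(3 - 1) × (6.1 - 5)/(3 - 5) × (6.1 - 7)/(3 - 7) = -0.315562
L_2(6.1) = (6.1 - 1)/(5 - 1) × (6.1 - 3)/(5 - 3) × (6.1 - 7)/(5 - 7) = 0.889313
L_3(6.1) = (6.1 - 1)/(7 - 1) × (6.1 - 3)/(7 - 3) × (6.1 - 5)/(7 - 5) = 0.362312

P(6.1) = (-10)×L_0(6.1) + 6×L_1(6.1) + (-7)×L_2(6.1) + 6×L_3(6.1)
P(6.1) = -6.584063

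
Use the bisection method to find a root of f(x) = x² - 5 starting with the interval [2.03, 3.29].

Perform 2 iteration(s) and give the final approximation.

f(x) = x² - 5
Initial interval: [2.03, 3.29]

Iteration 1:
  c_1 = (2.030000 + 3.290000)/2 = 2.660000
  f(c_1) = f(2.660000) = 2.075600
  f(a) × f(c) < 0, new interval: [2.030000, 2.660000]
Iteration 2:
  c_2 = (2.030000 + 2.660000)/2 = 2.345000
  f(c_2) = f(2.345000) = 0.499025
  f(a) × f(c) < 0, new interval: [2.030000, 2.345000]

After 2 iteration(s), the approximation is c_2 = 2.345000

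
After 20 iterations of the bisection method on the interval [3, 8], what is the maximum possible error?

Bisection error bound: |error| ≤ (b-a)/2^n
|error| ≤ (8 - 3)/2^20 = 5/2^20
|error| ≤ 0.0000047684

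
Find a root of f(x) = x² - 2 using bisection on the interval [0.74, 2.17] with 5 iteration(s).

f(x) = x² - 2
Initial interval: [0.74, 2.17]

Iteration 1:
  c_1 = (0.740000 + 2.170000)/2 = 1.455000
  f(c_1) = f(1.455000) = 0.117025
  f(a) × f(c) < 0, new interval: [0.740000, 1.455000]
Iteration 2:
  c_2 = (0.740000 + 1.455000)/2 = 1.097500
  f(c_2) = f(1.097500) = -0.795494
  f(a) × f(c) ≥ 0, new interval: [1.097500, 1.455000]
Iteration 3:
  c_3 = (1.097500 + 1.455000)/2 = 1.276250
  f(c_3) = f(1.276250) = -0.371186
  f(a) × f(c) ≥ 0, new interval: [1.276250, 1.455000]
Iteration 4:
  c_4 = (1.276250 + 1.455000)/2 = 1.365625
  f(c_4) = f(1.365625) = -0.135068
  f(a) × f(c) ≥ 0, new interval: [1.365625, 1.455000]
Iteration 5:
  c_5 = (1.365625 + 1.455000)/2 = 1.410313
  f(c_5) = f(1.410313) = -0.011019
  f(a) × f(c) ≥ 0, new interval: [1.410313, 1.455000]

After 5 iteration(s), the approximation is c_5 = 1.410313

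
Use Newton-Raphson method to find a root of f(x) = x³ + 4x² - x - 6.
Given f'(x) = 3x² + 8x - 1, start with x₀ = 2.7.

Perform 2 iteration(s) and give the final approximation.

f(x) = x³ + 4x² - x - 6
f'(x) = 3x² + 8x - 1
x₀ = 2.7

Newton-Raphson formula: x_{n+1} = x_n - f(x_n)/f'(x_n)

Iteration 1:
  f(2.700000) = 40.143000
  f'(2.700000) = 42.470000
  x_1 = 2.700000 - 40.143000/42.470000 = 1.754792
Iteration 2:
  f(1.754792) = 9.965902
  f'(1.754792) = 22.276214
  x_2 = 1.754792 - 9.965902/22.276214 = 1.307413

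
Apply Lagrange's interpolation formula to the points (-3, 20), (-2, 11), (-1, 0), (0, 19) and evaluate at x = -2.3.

Lagrange interpolation formula:
P(x) = Σ yᵢ × Lᵢ(x)
where Lᵢ(x) = Π_{j≠i} (x - xⱼ)/(xᵢ - xⱼ)

L_0(-2.3) = (-2.3 - (-2))/(-3 - (-2)) × (-2.3 - (-1))/(-3 - (-1)) × (-2.3 - 0)/(-3 - 0) = 0.149500
L_1(-2.3) = (-2.3 - (-3))/(-2 - (-3)) × (-2.3 - (-1))/(-2 - (-1)) × (-2.3 - 0)/(-2 - 0) = 1.046500
L_2(-2.3) = (-2.3 - (-3))/(-1 - (-3)) × (-2.3 - (-2))/(-1 - (-2)) × (-2.3 - 0)/(-1 - 0) = -0.241500
L_3(-2.3) = (-2.3 - (-3))/(0 - (-3)) × (-2.3 - (-2))/(0 - (-2)) × (-2.3 - (-1))/(0 - (-1)) = 0.045500

P(-2.3) = 20×L_0(-2.3) + 11×L_1(-2.3) + 0×L_2(-2.3) + 19×L_3(-2.3)
P(-2.3) = 15.366000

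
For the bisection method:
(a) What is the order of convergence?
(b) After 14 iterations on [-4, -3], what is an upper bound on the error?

(a) Bisection has linear (order 1) convergence; the error is halved each step.

(b) Error bound = (b-a)/2^n = (-3 - (-4))/2^{14}
    = 1/2^{14}

(a) 1 (linear); (b) error ≤ 6.10e-05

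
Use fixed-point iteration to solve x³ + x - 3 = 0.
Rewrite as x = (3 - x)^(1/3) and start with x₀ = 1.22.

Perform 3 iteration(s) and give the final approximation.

Equation: x³ + x - 3 = 0
Fixed-point form: x = (3 - x)^(1/3)
x₀ = 1.22

x_1 = g(1.220000) = 1.211918
x_2 = g(1.211918) = 1.213750
x_3 = g(1.213750) = 1.213335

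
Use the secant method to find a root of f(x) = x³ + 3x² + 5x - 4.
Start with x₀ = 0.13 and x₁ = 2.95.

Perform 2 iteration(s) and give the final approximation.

f(x) = x³ + 3x² + 5x - 4
x₀ = 0.13, x₁ = 2.95

Secant formula: x_{n+1} = x_n - f(x_n)(x_n - x_{n-1})/(f(x_n) - f(x_{n-1}))

Iteration 1:
  f(0.130000) = -3.297103
  f(2.950000) = 62.529875
  x_2 = 2.950000 - 62.529875×(2.950000 - 0.130000)/(62.529875 - (-3.297103))
       = 0.271247
Iteration 2:
  f(2.950000) = 62.529875
  f(0.271247) = -2.403087
  x_3 = 0.271247 - (-2.403087)×(0.271247 - 2.950000)/(-2.403087 - 62.529875)
       = 0.370384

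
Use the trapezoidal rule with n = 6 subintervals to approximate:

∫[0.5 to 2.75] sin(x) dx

f(x) = sin(x)
a = 0.5, b = 2.75, n = 6
h = (b - a)/n = 0.375000

Trapezoidal rule: (h/2)[f(x₀) + 2f(x₁) + 2f(x₂) + ... + f(xₙ)]

x_0 = 0.5000, f(x_0) = 0.479426, coefficient = 1
x_1 = 0.8750, f(x_1) = 0.767544, coefficient = 2
x_2 = 1.2500, f(x_2) = 0.948985, coefficient = 2
x_3 = 1.6250, f(x_3) = 0.998531, coefficient = 2
x_4 = 2.0000, f(x_4) = 0.909297, coefficient = 2
x_5 = 2.3750, f(x_5) = 0.693685, coefficient = 2
x_6 = 2.7500, f(x_6) = 0.381661, coefficient = 1

I ≈ (0.375000/2) × 9.497170 = 1.780719
Exact value: 1.801885
Error: 0.021165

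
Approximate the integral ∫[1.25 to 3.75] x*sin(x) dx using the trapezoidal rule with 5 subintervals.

f(x) = x*sin(x)
a = 1.25, b = 3.75, n = 5
h = (b - a)/n = 0.500000

Trapezoidal rule: (h/2)[f(x₀) + 2f(x₁) + 2f(x₂) + ... + f(xₙ)]

x_0 = 1.2500, f(x_0) = 1.186231, coefficient = 1
x_1 = 1.7500, f(x_1) = 1.721975, coefficient = 2
x_2 = 2.2500, f(x_2) = 1.750665, coefficient = 2
x_3 = 2.7500, f(x_3) = 1.049568, coefficient = 2
x_4 = 3.2500, f(x_4) = -0.351634, coefficient = 2
x_5 = 3.7500, f(x_5) = -2.143355, coefficient = 1

I ≈ (0.500000/2) × 7.384023 = 1.846006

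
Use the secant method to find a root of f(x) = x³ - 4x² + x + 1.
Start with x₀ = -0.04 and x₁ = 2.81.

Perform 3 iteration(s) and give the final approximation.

f(x) = x³ - 4x² + x + 1
x₀ = -0.04, x₁ = 2.81

Secant formula: x_{n+1} = x_n - f(x_n)(x_n - x_{n-1})/(f(x_n) - f(x_{n-1}))

Iteration 1:
  f(-0.040000) = 0.953536
  f(2.810000) = -5.586359
  x_2 = 2.810000 - (-5.586359)×(2.810000 - (-0.040000))/(-5.586359 - 0.953536)
       = 0.375538
Iteration 2:
  f(2.810000) = -5.586359
  f(0.375538) = 0.864384
  x_3 = 0.375538 - 0.864384×(0.375538 - 2.810000)/(0.864384 - (-5.586359))
       = 0.701750
Iteration 3:
  f(0.375538) = 0.864384
  f(0.701750) = 0.077516
  x_4 = 0.701750 - 0.077516×(0.701750 - 0.375538)/(0.077516 - 0.864384)
       = 0.733886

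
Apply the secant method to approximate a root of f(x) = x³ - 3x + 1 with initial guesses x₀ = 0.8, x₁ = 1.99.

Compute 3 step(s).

f(x) = x³ - 3x + 1
x₀ = 0.8, x₁ = 1.99

Secant formula: x_{n+1} = x_n - f(x_n)(x_n - x_{n-1})/(f(x_n) - f(x_{n-1}))

Iteration 1:
  f(0.800000) = -0.888000
  f(1.990000) = 2.910599
  x_2 = 1.990000 - 2.910599×(1.990000 - 0.800000)/(2.910599 - (-0.888000))
       = 1.078187
Iteration 2:
  f(1.990000) = 2.910599
  f(1.078187) = -0.981183
  x_3 = 1.078187 - (-0.981183)×(1.078187 - 1.990000)/(-0.981183 - 2.910599)
       = 1.308070
Iteration 3:
  f(1.078187) = -0.981183
  f(1.308070) = -0.686041
  x_4 = 1.308070 - (-0.686041)×(1.308070 - 1.078187)/(-0.686041 - (-0.981183))
       = 1.842421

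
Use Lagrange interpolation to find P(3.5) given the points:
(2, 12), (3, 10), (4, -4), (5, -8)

Lagrange interpolation formula:
P(x) = Σ yᵢ × Lᵢ(x)
where Lᵢ(x) = Π_{j≠i} (x - xⱼ)/(xᵢ - xⱼ)

L_0(3.5) = (3.5 - 3)/(2 - 3) × (3.5 - 4)/(2 - 4) × (3.5 - 5)/(2 - 5) = -0.062500
L_1(3.5) = (3.5 - 2)/(3 - 2) × (3.5 - 4)/(3 - 4) × (3.5 - 5)/(3 - 5) = 0.562500
L_2(3.5) = (3.5 - 2)/(4 - 2) × (3.5 - 3)/(4 - 3) × (3.5 - 5)/(4 - 5) = 0.562500
L_3(3.5) = (3.5 - 2)/(5 - 2) × (3.5 - 3)/(5 - 3) × (3.5 - 4)/(5 - 4) = -0.062500

P(3.5) = 12×L_0(3.5) + 10×L_1(3.5) + (-4)×L_2(3.5) + (-8)×L_3(3.5)
P(3.5) = 3.125000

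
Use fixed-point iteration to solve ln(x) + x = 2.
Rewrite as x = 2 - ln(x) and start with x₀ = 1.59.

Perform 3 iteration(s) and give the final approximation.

Equation: ln(x) + x = 2
Fixed-point form: x = 2 - ln(x)
x₀ = 1.59

x_1 = g(1.590000) = 1.536266
x_2 = g(1.536266) = 1.570645
x_3 = g(1.570645) = 1.548514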